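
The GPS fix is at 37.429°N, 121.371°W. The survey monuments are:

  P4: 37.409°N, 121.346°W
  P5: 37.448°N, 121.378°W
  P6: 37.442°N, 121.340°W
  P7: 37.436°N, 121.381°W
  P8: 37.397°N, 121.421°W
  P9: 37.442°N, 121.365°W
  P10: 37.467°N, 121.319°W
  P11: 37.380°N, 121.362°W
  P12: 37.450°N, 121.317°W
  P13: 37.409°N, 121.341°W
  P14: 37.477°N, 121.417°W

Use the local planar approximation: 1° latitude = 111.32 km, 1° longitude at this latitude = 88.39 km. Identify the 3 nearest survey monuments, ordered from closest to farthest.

P7, P9, P5

Distances from 37.429°N, 121.371°W:
P4: √((-0.020·111.32)² + (0.025·88.39)²) = √(4.95686 + 4.88300) = 3.137 km
P5: √((0.019·111.32)² + (-0.007·88.39)²) = √(4.47356 + 0.38283) = 2.204 km
P6: √((0.013·111.32)² + (0.031·88.39)²) = √(2.09427 + 7.50809) = 3.099 km
P7: √((0.007·111.32)² + (-0.010·88.39)²) = √(0.60721 + 0.78128) = 1.178 km
P8: √((-0.032·111.32)² + (-0.050·88.39)²) = √(12.68955 + 19.53198) = 5.676 km
P9: √((0.013·111.32)² + (0.006·88.39)²) = √(2.09427 + 0.28126) = 1.541 km
P10: √((0.038·111.32)² + (0.052·88.39)²) = √(17.89425 + 21.12579) = 6.247 km
P11: √((-0.049·111.32)² + (0.009·88.39)²) = √(29.75353 + 0.63284) = 5.512 km
P12: √((0.021·111.32)² + (0.054·88.39)²) = √(5.46493 + 22.78210) = 5.315 km
P13: √((-0.020·111.32)² + (0.030·88.39)²) = √(4.95686 + 7.03151) = 3.462 km
P14: √((0.048·111.32)² + (-0.046·88.39)²) = √(28.55150 + 16.53187) = 6.714 km
Sorted: P7 (1.178 km) < P9 (1.541 km) < P5 (2.204 km) < P6 (3.099 km) < P4 (3.137 km) < …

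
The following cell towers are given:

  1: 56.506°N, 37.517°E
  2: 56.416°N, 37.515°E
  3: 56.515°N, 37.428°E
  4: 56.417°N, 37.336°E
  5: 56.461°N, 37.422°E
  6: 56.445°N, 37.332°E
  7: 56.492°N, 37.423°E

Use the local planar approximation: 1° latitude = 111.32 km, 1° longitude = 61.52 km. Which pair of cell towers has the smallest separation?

Pairwise distances:
1–2: 10.020 km
1–3: 5.566 km
1–4: 14.905 km
1–5: 7.697 km
1–6: 13.253 km
1–7: 5.989 km
2–3: 12.252 km
2–4: 11.013 km
2–5: 7.604 km
2–6: 11.712 km
2–7: 10.179 km
3–4: 12.290 km
3–5: 6.023 km
3–6: 9.778 km
3–7: 2.579 km
4–5: 7.210 km
4–6: 3.127 km
4–7: 9.917 km
5–6: 5.816 km
5–7: 3.451 km
6–7: 7.663 km
Closest pair: 3–7 at 2.579 km.

3 and 7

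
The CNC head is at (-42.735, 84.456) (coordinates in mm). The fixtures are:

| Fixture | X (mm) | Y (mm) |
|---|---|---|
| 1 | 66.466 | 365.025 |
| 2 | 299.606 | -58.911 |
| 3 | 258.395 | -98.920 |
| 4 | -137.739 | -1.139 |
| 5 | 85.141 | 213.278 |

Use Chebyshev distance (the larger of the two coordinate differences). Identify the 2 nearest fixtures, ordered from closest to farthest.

4, 5

Distances from (-42.735, 84.456):
1: 280.569 mm
2: 342.341 mm
3: 301.130 mm
4: 95.004 mm
5: 128.822 mm
Sorted: 4 (95.004 mm) < 5 (128.822 mm) < 1 (280.569 mm) < 3 (301.130 mm) < …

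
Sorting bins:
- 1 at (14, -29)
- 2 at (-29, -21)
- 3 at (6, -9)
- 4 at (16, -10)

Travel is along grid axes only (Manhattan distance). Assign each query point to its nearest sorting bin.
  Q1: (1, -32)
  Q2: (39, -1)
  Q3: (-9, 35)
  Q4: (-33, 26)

Q1 at (1, -32):
  1: 16
  2: 41
  3: 28
  4: 37
  → nearest: 1 (16)
Q2 at (39, -1):
  1: 53
  2: 88
  3: 41
  4: 32
  → nearest: 4 (32)
Q3 at (-9, 35):
  1: 87
  2: 76
  3: 59
  4: 70
  → nearest: 3 (59)
Q4 at (-33, 26):
  1: 102
  2: 51
  3: 74
  4: 85
  → nearest: 2 (51)

Q1→1; Q2→4; Q3→3; Q4→2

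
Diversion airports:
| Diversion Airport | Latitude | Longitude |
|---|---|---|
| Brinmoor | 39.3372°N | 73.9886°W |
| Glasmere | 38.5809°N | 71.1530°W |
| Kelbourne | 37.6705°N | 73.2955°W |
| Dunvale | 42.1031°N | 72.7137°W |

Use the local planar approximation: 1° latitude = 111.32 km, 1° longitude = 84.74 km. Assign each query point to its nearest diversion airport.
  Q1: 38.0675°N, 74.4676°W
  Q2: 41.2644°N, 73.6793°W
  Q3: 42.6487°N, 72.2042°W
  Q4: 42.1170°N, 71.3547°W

Q1→Kelbourne; Q2→Dunvale; Q3→Dunvale; Q4→Dunvale

Q1 at 38.0675°N, 74.4676°W:
  Brinmoor: 147.0559 km
  Glasmere: 286.6347 km
  Kelbourne: 108.7121 km
  Dunvale: 473.1900 km
  → nearest: Kelbourne (108.7121 km)
Q2 at 41.2644°N, 73.6793°W:
  Brinmoor: 216.1310 km
  Glasmere: 367.5155 km
  Kelbourne: 401.3927 km
  Dunvale: 124.1458 km
  → nearest: Dunvale (124.1458 km)
Q3 at 42.6487°N, 72.2042°W:
  Brinmoor: 398.4434 km
  Glasmere: 461.5060 km
  Kelbourne: 561.8362 km
  Dunvale: 74.5182 km
  → nearest: Dunvale (74.5182 km)
Q4 at 42.1170°N, 71.3547°W:
  Brinmoor: 381.5422 km
  Glasmere: 394.0096 km
  Kelbourne: 521.5915 km
  Dunvale: 115.1721 km
  → nearest: Dunvale (115.1721 km)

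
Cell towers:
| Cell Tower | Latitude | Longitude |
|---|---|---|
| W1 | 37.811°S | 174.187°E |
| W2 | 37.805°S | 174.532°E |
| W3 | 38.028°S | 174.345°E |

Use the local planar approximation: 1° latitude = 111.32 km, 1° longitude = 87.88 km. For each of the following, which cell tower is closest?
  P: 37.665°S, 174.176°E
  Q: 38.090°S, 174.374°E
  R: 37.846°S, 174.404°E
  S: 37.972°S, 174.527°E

P at 37.665°S, 174.176°E:
  W1: 16.281 km
  W2: 34.952 km
  W3: 43.052 km
  → nearest: W1 (16.281 km)
Q at 38.090°S, 174.374°E:
  W1: 35.138 km
  W2: 34.632 km
  W3: 7.357 km
  → nearest: W3 (7.357 km)
R at 37.846°S, 174.404°E:
  W1: 19.464 km
  W2: 12.139 km
  W3: 20.913 km
  → nearest: W2 (12.139 km)
S at 37.972°S, 174.527°E:
  W1: 34.842 km
  W2: 18.596 km
  W3: 17.166 km
  → nearest: W3 (17.166 km)

P→W1; Q→W3; R→W2; S→W3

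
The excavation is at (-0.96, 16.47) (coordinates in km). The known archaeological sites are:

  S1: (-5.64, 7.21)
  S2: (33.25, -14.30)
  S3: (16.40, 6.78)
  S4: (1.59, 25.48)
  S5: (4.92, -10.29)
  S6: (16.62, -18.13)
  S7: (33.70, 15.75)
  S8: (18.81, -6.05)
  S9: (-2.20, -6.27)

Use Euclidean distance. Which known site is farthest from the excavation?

Distances from (-0.96, 16.47):
S1: √((-4.68)² + (-9.26)²) = √(21.9024 + 85.7476) = 10.38 km
S2: √((34.21)² + (-30.77)²) = √(1170.3241 + 946.7929) = 46.01 km
S3: √((17.36)² + (-9.69)²) = √(301.3696 + 93.8961) = 19.88 km
S4: √((2.55)² + (9.01)²) = √(6.5025 + 81.1801) = 9.36 km
S5: √((5.88)² + (-26.76)²) = √(34.5744 + 716.0976) = 27.40 km
S6: √((17.58)² + (-34.60)²) = √(309.0564 + 1197.1600) = 38.81 km
S7: √((34.66)² + (-0.72)²) = √(1201.3156 + 0.5184) = 34.67 km
S8: √((19.77)² + (-22.52)²) = √(390.8529 + 507.1504) = 29.97 km
S9: √((-1.24)² + (-22.74)²) = √(1.5376 + 517.1076) = 22.77 km
Maximum: S2 at 46.01 km.

S2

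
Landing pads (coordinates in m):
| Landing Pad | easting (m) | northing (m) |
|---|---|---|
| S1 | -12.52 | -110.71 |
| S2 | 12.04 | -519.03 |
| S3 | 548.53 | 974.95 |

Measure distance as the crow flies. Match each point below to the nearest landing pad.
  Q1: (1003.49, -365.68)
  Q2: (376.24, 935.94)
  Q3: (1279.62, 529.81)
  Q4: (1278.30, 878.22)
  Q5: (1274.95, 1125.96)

Q1→S2; Q2→S3; Q3→S3; Q4→S3; Q5→S3

Q1 at (1003.49, -365.68):
  S1: 1047.51 m
  S2: 1003.24 m
  S3: 1415.73 m
  → nearest: S2 (1003.24 m)
Q2 at (376.24, 935.94):
  S1: 1116.52 m
  S2: 1499.86 m
  S3: 176.65 m
  → nearest: S3 (176.65 m)
Q3 at (1279.62, 529.81):
  S1: 1442.18 m
  S2: 1645.24 m
  S3: 855.95 m
  → nearest: S3 (855.95 m)
Q4 at (1278.30, 878.22):
  S1: 1626.10 m
  S2: 1885.66 m
  S3: 736.15 m
  → nearest: S3 (736.15 m)
Q5 at (1274.95, 1125.96):
  S1: 1785.20 m
  S2: 2073.87 m
  S3: 741.95 m
  → nearest: S3 (741.95 m)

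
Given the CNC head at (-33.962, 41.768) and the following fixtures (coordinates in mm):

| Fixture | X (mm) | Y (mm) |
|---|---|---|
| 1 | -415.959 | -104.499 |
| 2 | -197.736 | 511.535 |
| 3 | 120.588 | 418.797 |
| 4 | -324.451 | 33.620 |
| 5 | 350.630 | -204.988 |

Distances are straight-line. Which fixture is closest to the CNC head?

Distances from (-33.962, 41.768):
1: 409.042 mm
2: 497.497 mm
3: 407.476 mm
4: 290.603 mm
5: 456.946 mm
Minimum: 4 at 290.603 mm.

4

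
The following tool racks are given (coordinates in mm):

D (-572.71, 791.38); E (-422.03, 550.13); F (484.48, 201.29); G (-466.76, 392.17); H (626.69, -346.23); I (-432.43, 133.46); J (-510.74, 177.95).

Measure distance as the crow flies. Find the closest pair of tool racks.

I and J

Pairwise distances:
I–J: √((-78.31)² + (44.49)²) = √(6132.4561 + 1979.3601) = 90.07 mm
E–G: √((-44.73)² + (-157.96)²) = √(2000.7729 + 24951.3616) = 164.17 mm
G–J: √((-43.98)² + (-214.22)²) = √(1934.2404 + 45890.2084) = 218.69 mm
G–I: √((34.33)² + (-258.71)²) = √(1178.5489 + 66930.8641) = 260.98 mm
D–E: √((150.68)² + (-241.25)²) = √(22704.4624 + 58201.5625) = 284.44 mm
E–J: √((-88.71)² + (-372.18)²) = √(7869.4641 + 138517.9524) = 382.61 mm
D–G: √((105.95)² + (-399.21)²) = √(11225.4025 + 159368.6241) = 413.03 mm
E–I: √((-10.40)² + (-416.67)²) = √(108.1600 + 173613.8889) = 416.80 mm
F–H: √((142.21)² + (-547.52)²) = √(20223.6841 + 299778.1504) = 565.69 mm
D–J: √((61.97)² + (-613.43)²) = √(3840.2809 + 376296.3649) = 616.55 mm
D–I: √((140.28)² + (-657.92)²) = √(19678.4784 + 432858.7264) = 672.71 mm
F–I: √((-916.91)² + (-67.83)²) = √(840723.9481 + 4600.9089) = 919.42 mm
F–G: √((-951.24)² + (190.88)²) = √(904857.5376 + 36435.1744) = 970.20 mm
E–F: √((906.51)² + (-348.84)²) = √(821760.3801 + 121689.3456) = 971.31 mm
F–J: √((-995.22)² + (-23.34)²) = √(990462.8484 + 544.7556) = 995.49 mm
H–I: √((-1059.12)² + (479.69)²) = √(1121735.1744 + 230102.4961) = 1162.69 mm
D–F: √((1057.19)² + (-590.09)²) = √(1117650.6961 + 348206.2081) = 1210.73 mm
H–J: √((-1137.43)² + (524.18)²) = √(1293747.0049 + 274764.6724) = 1252.40 mm
G–H: √((1093.45)² + (-738.40)²) = √(1195632.9025 + 545234.5600) = 1319.42 mm
E–H: √((1048.72)² + (-896.36)²) = √(1099813.6384 + 803461.2496) = 1379.59 mm
D–H: √((1199.40)² + (-1137.61)²) = √(1438560.3600 + 1294156.5121) = 1653.09 mm
Closest pair: I–J at 90.07 mm.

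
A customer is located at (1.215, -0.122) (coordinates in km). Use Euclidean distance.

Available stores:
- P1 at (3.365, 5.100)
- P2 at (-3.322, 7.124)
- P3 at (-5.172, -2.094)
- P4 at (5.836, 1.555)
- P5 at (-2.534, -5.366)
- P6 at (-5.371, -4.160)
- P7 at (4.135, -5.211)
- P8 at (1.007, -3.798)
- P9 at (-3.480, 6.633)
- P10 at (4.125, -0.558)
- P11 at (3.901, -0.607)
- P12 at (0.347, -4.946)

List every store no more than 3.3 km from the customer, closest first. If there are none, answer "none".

Distances from (1.215, -0.122):
P1: √((2.150)² + (5.222)²) = √(4.62250 + 27.26928) = 5.647 km
P2: √((-4.537)² + (7.246)²) = √(20.58437 + 52.50452) = 8.549 km
P3: √((-6.387)² + (-1.972)²) = √(40.79377 + 3.88878) = 6.685 km
P4: √((4.621)² + (1.677)²) = √(21.35364 + 2.81233) = 4.916 km
P5: √((-3.749)² + (-5.244)²) = √(14.05500 + 27.49954) = 6.446 km
P6: √((-6.586)² + (-4.038)²) = √(43.37540 + 16.30544) = 7.725 km
P7: √((2.920)² + (-5.089)²) = √(8.52640 + 25.89792) = 5.867 km
P8: √((-0.208)² + (-3.676)²) = √(0.04326 + 13.51298) = 3.682 km
P9: √((-4.695)² + (6.755)²) = √(22.04303 + 45.63002) = 8.226 km
P10: √((2.910)² + (-0.436)²) = √(8.46810 + 0.19010) = 2.942 km
P11: √((2.686)² + (-0.485)²) = √(7.21460 + 0.23522) = 2.729 km
P12: √((-0.868)² + (-4.824)²) = √(0.75342 + 23.27098) = 4.901 km
Threshold 3.3 km: P11 (2.729 km), P10 (2.942 km) are within range.

P11, P10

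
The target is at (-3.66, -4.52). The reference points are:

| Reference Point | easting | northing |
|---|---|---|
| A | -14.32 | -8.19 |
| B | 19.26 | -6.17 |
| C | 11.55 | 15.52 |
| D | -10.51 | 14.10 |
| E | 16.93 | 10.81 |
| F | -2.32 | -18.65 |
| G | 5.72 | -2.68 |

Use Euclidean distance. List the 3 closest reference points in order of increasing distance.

Distances from (-3.66, -4.52):
A: 11.27
B: 22.98
C: 25.16
D: 19.84
E: 25.67
F: 14.19
G: 9.56
Sorted: G (9.56) < A (11.27) < F (14.19) < D (19.84) < B (22.98) < …

G, A, F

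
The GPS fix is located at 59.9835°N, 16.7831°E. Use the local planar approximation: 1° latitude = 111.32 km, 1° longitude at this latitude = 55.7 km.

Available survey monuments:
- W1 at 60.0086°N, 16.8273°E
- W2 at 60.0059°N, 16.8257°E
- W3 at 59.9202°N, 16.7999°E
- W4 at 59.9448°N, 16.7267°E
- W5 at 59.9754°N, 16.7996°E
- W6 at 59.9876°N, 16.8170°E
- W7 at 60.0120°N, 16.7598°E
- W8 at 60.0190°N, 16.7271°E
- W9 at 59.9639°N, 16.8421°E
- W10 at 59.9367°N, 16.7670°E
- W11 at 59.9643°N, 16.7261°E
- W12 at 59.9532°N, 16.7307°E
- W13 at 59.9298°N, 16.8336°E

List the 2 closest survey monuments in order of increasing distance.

Distances from 59.9835°N, 16.7831°E:
W1: √((0.0251·111.32)² + (0.0442·55.7)²) = √(7.807174 + 6.061149) = 3.7240 km
W2: √((0.0224·111.32)² + (0.0426·55.7)²) = √(6.217881 + 5.630275) = 3.4421 km
W3: √((-0.0633·111.32)² + (0.0168·55.7)²) = √(49.653951 + 0.875647) = 7.1084 km
W4: √((-0.0387·111.32)² + (-0.0564·55.7)²) = √(18.559588 + 9.868897) = 5.3318 km
W5: √((-0.0081·111.32)² + (0.0165·55.7)²) = √(0.813048 + 0.844653) = 1.2875 km
W6: √((0.0041·111.32)² + (0.0339·55.7)²) = √(0.208312 + 3.565413) = 1.9426 km
W7: √((0.0285·111.32)² + (-0.0233·55.7)²) = √(10.065518 + 1.684311) = 3.4278 km
W8: √((0.0355·111.32)² + (-0.0560·55.7)²) = √(15.617197 + 9.729409) = 5.0345 km
W9: √((-0.0196·111.32)² + (0.0590·55.7)²) = √(4.760565 + 10.799768) = 3.9447 km
W10: √((-0.0468·111.32)² + (-0.0161·55.7)²) = √(27.141766 + 0.804196) = 5.2864 km
W11: √((-0.0192·111.32)² + (-0.0570·55.7)²) = √(4.568239 + 10.079990) = 3.8273 km
W12: √((-0.0303·111.32)² + (-0.0524·55.7)²) = √(11.377102 + 8.518693) = 4.4605 km
W13: √((-0.0537·111.32)² + (0.0505·55.7)²) = √(35.735097 + 7.912125) = 6.6066 km
Sorted: W5 (1.2875 km) < W6 (1.9426 km) < W7 (3.4278 km) < W2 (3.4421 km) < …

W5, W6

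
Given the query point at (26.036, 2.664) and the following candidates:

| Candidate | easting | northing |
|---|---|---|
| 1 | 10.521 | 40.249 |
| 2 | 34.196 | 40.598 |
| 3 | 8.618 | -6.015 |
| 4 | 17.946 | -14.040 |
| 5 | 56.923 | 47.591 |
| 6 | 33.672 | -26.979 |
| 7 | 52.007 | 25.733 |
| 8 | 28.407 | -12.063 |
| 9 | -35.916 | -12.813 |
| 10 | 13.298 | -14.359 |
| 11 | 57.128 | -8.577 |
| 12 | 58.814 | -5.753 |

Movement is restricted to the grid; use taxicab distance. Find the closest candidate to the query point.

Distances from (26.036, 2.664):
1: 53.100
2: 46.094
3: 26.097
4: 24.794
5: 75.814
6: 37.279
7: 49.040
8: 17.098
9: 77.429
10: 29.761
11: 42.333
12: 41.195
Minimum: 8 at 17.098.

8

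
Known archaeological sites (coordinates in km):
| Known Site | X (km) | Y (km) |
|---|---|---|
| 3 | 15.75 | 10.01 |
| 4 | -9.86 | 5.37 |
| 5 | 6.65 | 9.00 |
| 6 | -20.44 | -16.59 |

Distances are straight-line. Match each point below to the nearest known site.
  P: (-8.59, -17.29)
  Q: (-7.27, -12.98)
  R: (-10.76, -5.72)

P at (-8.59, -17.29):
  3: 36.57 km
  4: 22.70 km
  5: 30.39 km
  6: 11.87 km
  → nearest: 6 (11.87 km)
Q at (-7.27, -12.98):
  3: 32.53 km
  4: 18.53 km
  5: 26.02 km
  6: 13.66 km
  → nearest: 6 (13.66 km)
R at (-10.76, -5.72):
  3: 30.83 km
  4: 11.13 km
  5: 22.80 km
  6: 14.56 km
  → nearest: 4 (11.13 km)

P→6; Q→6; R→4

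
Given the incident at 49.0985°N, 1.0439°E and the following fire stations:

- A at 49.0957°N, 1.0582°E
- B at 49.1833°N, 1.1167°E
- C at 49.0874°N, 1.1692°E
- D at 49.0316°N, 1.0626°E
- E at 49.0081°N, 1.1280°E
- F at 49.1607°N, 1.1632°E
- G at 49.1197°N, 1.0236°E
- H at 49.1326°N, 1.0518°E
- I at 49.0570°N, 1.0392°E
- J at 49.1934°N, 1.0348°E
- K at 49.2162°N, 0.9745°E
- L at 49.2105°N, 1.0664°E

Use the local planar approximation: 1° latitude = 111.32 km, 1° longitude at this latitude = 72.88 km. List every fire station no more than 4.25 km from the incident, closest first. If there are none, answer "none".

Distances from 49.0985°N, 1.0439°E:
A: 1.0878 km
B: 10.8288 km
C: 9.2151 km
D: 7.5710 km
E: 11.7829 km
F: 11.1148 km
G: 2.7854 km
H: 3.8394 km
I: 4.6325 km
J: 10.5851 km
K: 14.0447 km
L: 12.5752 km
Threshold 4.25 km: A (1.0878 km), G (2.7854 km), H (3.8394 km) are within range.

A, G, H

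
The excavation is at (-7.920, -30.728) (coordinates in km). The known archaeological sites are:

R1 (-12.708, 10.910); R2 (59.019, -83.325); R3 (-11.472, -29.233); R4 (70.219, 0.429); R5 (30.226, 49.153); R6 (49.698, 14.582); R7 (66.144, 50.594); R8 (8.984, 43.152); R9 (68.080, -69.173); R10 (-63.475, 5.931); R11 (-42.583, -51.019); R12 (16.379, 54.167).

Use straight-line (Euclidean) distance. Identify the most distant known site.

R7

Distances from (-7.920, -30.728):
R1: √((-4.788)² + (41.638)²) = √(22.92494 + 1733.72304) = 41.912 km
R2: √((66.939)² + (-52.597)²) = √(4480.82972 + 2766.44441) = 85.131 km
R3: √((-3.552)² + (1.495)²) = √(12.61670 + 2.23503) = 3.854 km
R4: √((78.139)² + (31.157)²) = √(6105.70332 + 970.75865) = 84.122 km
R5: √((38.146)² + (79.881)²) = √(1455.11732 + 6380.97416) = 88.522 km
R6: √((57.618)² + (45.310)²) = √(3319.83392 + 2052.99610) = 73.300 km
R7: √((74.064)² + (81.322)²) = √(5485.47610 + 6613.26768) = 109.994 km
R8: √((16.904)² + (73.880)²) = √(285.74522 + 5458.25440) = 75.789 km
R9: √((76.000)² + (-38.445)²) = √(5776.00000 + 1478.01803) = 85.171 km
R10: √((-55.555)² + (36.659)²) = √(3086.35802 + 1343.88228) = 66.560 km
R11: √((-34.663)² + (-20.291)²) = √(1201.52357 + 411.72468) = 40.165 km
R12: √((24.299)² + (84.895)²) = √(590.44140 + 7207.16103) = 88.304 km
Maximum: R7 at 109.994 km.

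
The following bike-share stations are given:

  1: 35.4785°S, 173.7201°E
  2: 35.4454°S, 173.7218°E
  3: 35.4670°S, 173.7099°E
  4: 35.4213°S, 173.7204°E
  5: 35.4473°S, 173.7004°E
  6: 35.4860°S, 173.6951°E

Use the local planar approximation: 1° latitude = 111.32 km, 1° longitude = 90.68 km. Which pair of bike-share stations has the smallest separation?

1 and 3

Pairwise distances:
1–2: 3.6879 km
1–3: 1.5794 km
1–4: 6.3676 km
1–5: 3.9057 km
1–6: 2.4159 km
2–3: 2.6355 km
2–4: 2.6858 km
2–5: 1.9520 km
2–6: 5.1273 km
3–4: 5.1757 km
3–5: 2.3561 km
3–6: 2.5049 km
4–5: 3.4156 km
4–6: 7.5590 km
5–6: 4.3348 km
Closest pair: 1–3 at 1.5794 km.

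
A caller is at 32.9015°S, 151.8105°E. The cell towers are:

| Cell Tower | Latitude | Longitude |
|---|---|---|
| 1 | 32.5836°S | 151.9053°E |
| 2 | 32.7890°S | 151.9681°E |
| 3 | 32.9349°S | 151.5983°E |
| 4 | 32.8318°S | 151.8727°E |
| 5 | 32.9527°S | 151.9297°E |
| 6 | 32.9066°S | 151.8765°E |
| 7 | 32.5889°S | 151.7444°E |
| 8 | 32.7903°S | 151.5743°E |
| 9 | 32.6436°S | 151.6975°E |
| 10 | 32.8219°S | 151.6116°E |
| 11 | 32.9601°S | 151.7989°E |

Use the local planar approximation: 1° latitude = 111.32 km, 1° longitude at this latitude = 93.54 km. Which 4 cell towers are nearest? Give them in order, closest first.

Distances from 32.9015°S, 151.8105°E:
1: √((0.3179·111.32)² + (0.0948·93.54)²) = √(1252.354992 + 78.634188) = 36.4827 km
2: √((0.1125·111.32)² + (0.1576·93.54)²) = √(156.838052 + 217.323734) = 19.3433 km
3: √((-0.0334·111.32)² + (-0.2122·93.54)²) = √(13.824178 + 393.990264) = 20.1944 km
4: √((0.0697·111.32)² + (0.0622·93.54)²) = √(60.202143 + 33.851312) = 9.6981 km
5: √((-0.0512·111.32)² + (0.1192·93.54)²) = √(32.485258 + 124.321786) = 12.5223 km
6: √((-0.0051·111.32)² + (0.0660·93.54)²) = √(0.322320 + 38.113831) = 6.1997 km
7: √((0.3126·111.32)² + (-0.0661·93.54)²) = √(1210.944789 + 38.229415) = 35.3437 km
8: √((0.1112·111.32)² + (-0.2362·93.54)²) = √(153.234293 + 488.151376) = 25.3256 km
9: √((0.2579·111.32)² + (-0.1130·93.54)²) = √(824.231256 + 111.725323) = 30.5934 km
10: √((0.0796·111.32)² + (-0.1989·93.54)²) = √(78.518597 + 346.149969) = 20.6075 km
11: √((-0.0586·111.32)² + (-0.0116·93.54)²) = √(42.554121 + 1.177364) = 6.6130 km
Sorted: 6 (6.1997 km) < 11 (6.6130 km) < 4 (9.6981 km) < 5 (12.5223 km) < 2 (19.3433 km) < 3 (20.1944 km) < …

6, 11, 4, 5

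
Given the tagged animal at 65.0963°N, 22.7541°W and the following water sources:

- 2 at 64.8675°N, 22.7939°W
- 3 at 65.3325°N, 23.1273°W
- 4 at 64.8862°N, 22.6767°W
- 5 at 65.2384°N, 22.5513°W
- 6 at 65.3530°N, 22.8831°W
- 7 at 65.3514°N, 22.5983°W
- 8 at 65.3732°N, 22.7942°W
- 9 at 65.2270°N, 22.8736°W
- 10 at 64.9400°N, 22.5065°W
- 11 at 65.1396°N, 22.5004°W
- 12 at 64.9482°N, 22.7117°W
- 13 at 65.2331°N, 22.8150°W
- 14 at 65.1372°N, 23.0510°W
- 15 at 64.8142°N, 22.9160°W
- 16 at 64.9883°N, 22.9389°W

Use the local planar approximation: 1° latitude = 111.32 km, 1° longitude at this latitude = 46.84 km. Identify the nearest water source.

11

Distances from 65.0963°N, 22.7541°W:
2: √((-0.2288·111.32)² + (-0.0398·46.84)²) = √(648.721715 + 3.475361) = 25.5381 km
3: √((0.2362·111.32)² + (-0.3732·46.84)²) = √(691.363077 + 305.574453) = 31.5743 km
4: √((-0.2101·111.32)² + (0.0774·46.84)²) = √(547.014074 + 13.143641) = 23.6677 km
5: √((0.1421·111.32)² + (0.2028·46.84)²) = √(250.227220 + 90.233889) = 18.4516 km
6: √((0.2567·111.32)² + (-0.1290·46.84)²) = √(816.578860 + 36.510114) = 29.2077 km
7: √((0.2551·111.32)² + (0.1558·46.84)²) = √(806.431183 + 53.256017) = 29.3204 km
8: √((0.2769·111.32)² + (-0.0401·46.84)²) = √(950.150293 + 3.527951) = 30.8817 km
9: √((0.1307·111.32)² + (-0.1195·46.84)²) = √(211.688649 + 31.330663) = 15.5891 km
10: √((-0.1563·111.32)² + (0.2476·46.84)²) = √(302.736197 + 134.503955) = 20.9103 km
11: √((0.0433·111.32)² + (0.2537·46.84)²) = √(23.233904 + 141.213009) = 12.8237 km
12: √((-0.1481·111.32)² + (0.0424·46.84)²) = √(271.804418 + 3.944260) = 16.6057 km
13: √((0.1368·111.32)² + (-0.0609·46.84)²) = √(231.909527 + 8.137076) = 15.4934 km
14: √((0.0409·111.32)² + (-0.2969·46.84)²) = √(20.729700 + 193.398975) = 14.6331 km
15: √((-0.2821·111.32)² + (-0.1619·46.84)²) = √(986.171773 + 57.507895) = 32.3060 km
16: √((-0.1080·111.32)² + (-0.1848·46.84)²) = √(144.541949 + 74.926890) = 14.8145 km
Minimum: 11 at 12.8237 km.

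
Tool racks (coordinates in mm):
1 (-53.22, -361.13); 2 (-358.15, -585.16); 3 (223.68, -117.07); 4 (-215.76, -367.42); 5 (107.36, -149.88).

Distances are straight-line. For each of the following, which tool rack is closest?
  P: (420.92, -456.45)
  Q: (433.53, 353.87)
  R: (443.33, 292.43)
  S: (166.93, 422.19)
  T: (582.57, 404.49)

P at (420.92, -456.45):
  1: 483.63 mm
  2: 789.63 mm
  3: 392.53 mm
  4: 642.87 mm
  5: 438.53 mm
  → nearest: 3 (392.53 mm)
Q at (433.53, 353.87):
  1: 864.96 mm
  2: 1228.22 mm
  3: 515.58 mm
  4: 970.48 mm
  5: 600.13 mm
  → nearest: 3 (515.58 mm)
R at (443.33, 292.43):
  1: 820.79 mm
  2: 1188.50 mm
  3: 464.69 mm
  4: 932.63 mm
  5: 555.44 mm
  → nearest: 3 (464.69 mm)
S at (166.93, 422.19):
  1: 813.67 mm
  2: 1135.99 mm
  3: 542.24 mm
  4: 877.46 mm
  5: 575.16 mm
  → nearest: 3 (542.24 mm)
T at (582.57, 404.49):
  1: 995.19 mm
  2: 1365.42 mm
  3: 633.11 mm
  4: 1110.48 mm
  5: 730.17 mm
  → nearest: 3 (633.11 mm)

P→3; Q→3; R→3; S→3; T→3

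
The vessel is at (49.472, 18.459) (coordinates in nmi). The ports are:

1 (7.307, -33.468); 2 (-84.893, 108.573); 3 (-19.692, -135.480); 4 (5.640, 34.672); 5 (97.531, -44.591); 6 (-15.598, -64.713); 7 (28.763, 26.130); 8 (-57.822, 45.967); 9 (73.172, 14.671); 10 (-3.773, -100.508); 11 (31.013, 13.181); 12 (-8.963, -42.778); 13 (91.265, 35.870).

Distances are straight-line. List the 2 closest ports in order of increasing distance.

Distances from (49.472, 18.459):
1: √((-42.165)² + (-51.927)²) = √(1777.88722 + 2696.41333) = 66.890 nmi
2: √((-134.365)² + (90.114)²) = √(18053.95323 + 8120.53300) = 161.785 nmi
3: √((-69.164)² + (-153.939)²) = √(4783.65890 + 23697.21572) = 168.763 nmi
4: √((-43.832)² + (16.213)²) = √(1921.24422 + 262.86137) = 46.734 nmi
5: √((48.059)² + (-63.050)²) = √(2309.66748 + 3975.30250) = 79.278 nmi
6: √((-65.070)² + (-83.172)²) = √(4234.10490 + 6917.58158) = 105.602 nmi
7: √((-20.709)² + (7.671)²) = √(428.86268 + 58.84424) = 22.084 nmi
8: √((-107.294)² + (27.508)²) = √(11512.00244 + 756.69006) = 110.764 nmi
9: √((23.700)² + (-3.788)²) = √(561.69000 + 14.34894) = 24.001 nmi
10: √((-53.245)² + (-118.967)²) = √(2835.03003 + 14153.14709) = 130.339 nmi
11: √((-18.459)² + (-5.278)²) = √(340.73468 + 27.85728) = 19.199 nmi
12: √((-58.435)² + (-61.237)²) = √(3414.64923 + 3749.97017) = 84.644 nmi
13: √((41.793)² + (17.411)²) = √(1746.65485 + 303.14292) = 45.275 nmi
Sorted: 11 (19.199 nmi) < 7 (22.084 nmi) < 9 (24.001 nmi) < 13 (45.275 nmi) < …

11, 7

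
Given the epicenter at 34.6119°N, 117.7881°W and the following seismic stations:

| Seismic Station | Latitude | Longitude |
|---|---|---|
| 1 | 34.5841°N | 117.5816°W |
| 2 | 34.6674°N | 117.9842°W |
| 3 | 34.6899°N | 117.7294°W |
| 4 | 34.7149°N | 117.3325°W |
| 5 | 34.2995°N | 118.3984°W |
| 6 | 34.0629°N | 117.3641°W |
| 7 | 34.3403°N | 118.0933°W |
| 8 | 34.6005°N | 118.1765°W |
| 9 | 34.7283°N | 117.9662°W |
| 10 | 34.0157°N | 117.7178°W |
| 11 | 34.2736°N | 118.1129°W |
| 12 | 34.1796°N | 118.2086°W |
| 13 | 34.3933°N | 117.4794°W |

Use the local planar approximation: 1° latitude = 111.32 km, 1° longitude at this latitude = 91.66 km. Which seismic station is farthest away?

Distances from 34.6119°N, 117.7881°W:
1: √((-0.0278·111.32)² + (0.2065·91.66)²) = √(9.577143 + 358.261234) = 19.1791 km
2: √((0.0555·111.32)² + (-0.1961·91.66)²) = √(38.170897 + 323.083585) = 19.0067 km
3: √((0.0780·111.32)² + (0.0587·91.66)²) = √(75.393794 + 28.949156) = 10.2148 km
4: √((0.1030·111.32)² + (0.4556·91.66)²) = √(131.468239 + 1743.922322) = 43.3058 km
5: √((-0.3124·111.32)² + (-0.6103·91.66)²) = √(1209.395771 + 3129.294564) = 65.8687 km
6: √((-0.5490·111.32)² + (0.4240·91.66)²) = √(3735.004112 + 1510.398060) = 72.4251 km
7: √((-0.2716·111.32)² + (-0.3052·91.66)²) = √(914.125716 + 782.580036) = 41.1911 km
8: √((-0.0114·111.32)² + (-0.3884·91.66)²) = √(1.610483 + 1267.412973) = 35.6234 km
9: √((0.1164·111.32)² + (-0.1781·91.66)²) = √(167.900642 + 266.494067) = 20.8421 km
10: √((-0.5962·111.32)² + (0.0703·91.66)²) = √(4404.842037 + 41.521244) = 66.6811 km
11: √((-0.3383·111.32)² + (-0.3248·91.66)²) = √(1418.242158 + 886.322444) = 48.0059 km
12: √((-0.4323·111.32)² + (-0.4205·91.66)²) = √(2315.884342 + 1485.565162) = 61.6559 km
13: √((-0.2186·111.32)² + (0.3087·91.66)²) = √(592.170421 + 800.632038) = 37.3203 km
Maximum: 6 at 72.4251 km.

6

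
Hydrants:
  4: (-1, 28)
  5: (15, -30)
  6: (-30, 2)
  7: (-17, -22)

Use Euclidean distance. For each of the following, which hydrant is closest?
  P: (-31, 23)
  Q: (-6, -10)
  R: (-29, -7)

P at (-31, 23):
  4: 30.4
  5: 70.2
  6: 21.0
  7: 47.1
  → nearest: 6 (21.0)
Q at (-6, -10):
  4: 38.3
  5: 29.0
  6: 26.8
  7: 16.3
  → nearest: 7 (16.3)
R at (-29, -7):
  4: 44.8
  5: 49.6
  6: 9.1
  7: 19.2
  → nearest: 6 (9.1)

P→6; Q→7; R→6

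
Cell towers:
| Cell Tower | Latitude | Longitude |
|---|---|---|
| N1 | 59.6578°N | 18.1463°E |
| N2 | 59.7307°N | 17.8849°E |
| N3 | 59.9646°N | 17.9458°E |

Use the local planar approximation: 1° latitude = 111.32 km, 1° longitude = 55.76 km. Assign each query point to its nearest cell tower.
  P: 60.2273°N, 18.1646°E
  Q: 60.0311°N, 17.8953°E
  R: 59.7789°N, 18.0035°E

P at 60.2273°N, 18.1646°E:
  N1: √((-0.5695·111.32)² + (-0.0183·55.76)²) = √(4019.146643 + 1.041232) = 63.4050 km
  N2: √((-0.4966·111.32)² + (-0.2797·55.76)²) = √(3056.045569 + 243.237462) = 57.4394 km
  N3: √((-0.2627·111.32)² + (-0.2188·55.76)²) = √(855.197733 + 148.847027) = 31.6867 km
  → nearest: N3 (31.6867 km)
Q at 60.0311°N, 17.8953°E:
  N1: √((-0.3733·111.32)² + (0.2510·55.76)²) = √(1726.880857 + 195.881298) = 43.8493 km
  N2: √((-0.3004·111.32)² + (-0.0104·55.76)²) = √(1118.268913 + 0.336289) = 33.4456 km
  N3: √((-0.0665·111.32)² + (0.0505·55.76)²) = √(54.801152 + 7.929180) = 7.9202 km
  → nearest: N3 (7.9202 km)
R at 59.7789°N, 18.0035°E:
  N1: √((-0.1211·111.32)² + (0.1428·55.76)²) = √(181.733371 + 63.401852) = 15.6568 km
  N2: √((-0.0482·111.32)² + (-0.1186·55.76)²) = √(28.789921 + 43.733568) = 8.5161 km
  N3: √((0.1857·111.32)² + (-0.0577·55.76)²) = √(427.336711 + 10.351354) = 20.9210 km
  → nearest: N2 (8.5161 km)

P→N3; Q→N3; R→N2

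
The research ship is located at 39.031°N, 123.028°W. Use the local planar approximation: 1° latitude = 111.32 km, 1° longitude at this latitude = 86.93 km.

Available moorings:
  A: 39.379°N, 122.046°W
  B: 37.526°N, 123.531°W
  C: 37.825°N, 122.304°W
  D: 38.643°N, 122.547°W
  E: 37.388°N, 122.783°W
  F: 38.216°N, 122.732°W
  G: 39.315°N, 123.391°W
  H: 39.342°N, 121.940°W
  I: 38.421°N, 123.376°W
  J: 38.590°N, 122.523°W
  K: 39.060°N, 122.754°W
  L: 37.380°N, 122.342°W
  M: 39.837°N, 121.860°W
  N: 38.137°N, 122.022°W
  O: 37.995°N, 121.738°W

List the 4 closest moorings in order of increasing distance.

K, G, D, J

Distances from 39.031°N, 123.028°W:
A: √((0.348·111.32)² + (0.982·86.93)²) = √(1500.73801 + 7287.22761) = 93.744 km
B: √((-1.505·111.32)² + (-0.503·86.93)²) = √(28068.51234 + 1911.94471) = 173.149 km
C: √((-1.206·111.32)² + (0.724·86.93)²) = √(18023.57802 + 3961.10625) = 148.272 km
D: √((-0.388·111.32)² + (0.481·86.93)²) = √(1865.56269 + 1748.35457) = 60.116 km
E: √((-1.643·111.32)² + (0.245·86.93)²) = √(33451.95641 + 453.59841) = 184.135 km
F: √((-0.815·111.32)² + (0.296·86.93)²) = √(8231.17079 + 662.09877) = 94.304 km
G: √((0.284·111.32)² + (-0.363·86.93)²) = √(999.50064 + 995.75526) = 44.668 km
H: √((0.311·111.32)² + (1.088·86.93)²) = √(1198.58041 + 8945.34613) = 100.717 km
I: √((-0.610·111.32)² + (-0.348·86.93)²) = √(4611.11619 + 915.16172) = 74.339 km
J: √((-0.441·111.32)² + (0.505·86.93)²) = √(2410.03625 + 1927.17927) = 65.858 km
K: √((0.029·111.32)² + (0.274·86.93)²) = √(10.42179 + 567.33619) = 24.037 km
L: √((-1.651·111.32)² + (0.686·86.93)²) = √(33778.51415 + 3556.21157) = 193.222 km
M: √((0.806·111.32)² + (1.168·86.93)²) = √(8050.38182 + 10309.20189) = 135.498 km
N: √((-0.894·111.32)² + (1.006·86.93)²) = √(9904.24632 + 7647.77884) = 132.484 km
O: √((-1.036·111.32)² + (1.290·86.93)²) = √(13300.43687 + 12575.31232) = 160.859 km
Sorted: K (24.037 km) < G (44.668 km) < D (60.116 km) < J (65.858 km) < I (74.339 km) < A (93.744 km) < …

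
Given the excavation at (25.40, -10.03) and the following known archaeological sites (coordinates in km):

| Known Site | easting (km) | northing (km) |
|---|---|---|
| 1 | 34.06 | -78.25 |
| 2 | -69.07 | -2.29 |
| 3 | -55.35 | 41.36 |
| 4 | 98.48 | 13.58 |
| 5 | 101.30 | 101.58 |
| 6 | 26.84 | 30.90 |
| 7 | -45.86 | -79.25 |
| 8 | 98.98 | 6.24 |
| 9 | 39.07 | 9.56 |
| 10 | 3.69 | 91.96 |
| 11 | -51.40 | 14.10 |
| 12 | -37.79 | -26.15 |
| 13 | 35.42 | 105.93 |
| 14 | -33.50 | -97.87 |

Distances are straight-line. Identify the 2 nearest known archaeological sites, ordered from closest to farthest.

Distances from (25.40, -10.03):
1: 68.77 km
2: 94.79 km
3: 95.72 km
4: 76.80 km
5: 134.97 km
6: 40.96 km
7: 99.34 km
8: 75.36 km
9: 23.89 km
10: 104.28 km
11: 80.50 km
12: 65.21 km
13: 116.39 km
14: 105.76 km
Sorted: 9 (23.89 km) < 6 (40.96 km) < 12 (65.21 km) < 1 (68.77 km) < …

9, 6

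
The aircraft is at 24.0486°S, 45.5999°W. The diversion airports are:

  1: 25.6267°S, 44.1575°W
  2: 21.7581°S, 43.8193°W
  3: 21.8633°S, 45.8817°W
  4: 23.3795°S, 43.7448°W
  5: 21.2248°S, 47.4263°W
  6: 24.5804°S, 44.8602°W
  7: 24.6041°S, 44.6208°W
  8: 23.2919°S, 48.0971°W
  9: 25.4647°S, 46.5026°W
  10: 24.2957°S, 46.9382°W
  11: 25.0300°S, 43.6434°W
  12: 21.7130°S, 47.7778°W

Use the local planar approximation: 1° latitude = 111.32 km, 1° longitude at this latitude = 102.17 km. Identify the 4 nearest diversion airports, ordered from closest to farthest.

Distances from 24.0486°S, 45.5999°W:
1: 229.3018 km
2: 313.2257 km
3: 244.9655 km
4: 203.6458 km
5: 365.5596 km
6: 96.0013 km
7: 117.6049 km
8: 268.6848 km
9: 182.6379 km
10: 139.4735 km
11: 227.8019 km
12: 342.2176 km
Sorted: 6 (96.0013 km) < 7 (117.6049 km) < 10 (139.4735 km) < 9 (182.6379 km) < 4 (203.6458 km) < 11 (227.8019 km) < …

6, 7, 10, 9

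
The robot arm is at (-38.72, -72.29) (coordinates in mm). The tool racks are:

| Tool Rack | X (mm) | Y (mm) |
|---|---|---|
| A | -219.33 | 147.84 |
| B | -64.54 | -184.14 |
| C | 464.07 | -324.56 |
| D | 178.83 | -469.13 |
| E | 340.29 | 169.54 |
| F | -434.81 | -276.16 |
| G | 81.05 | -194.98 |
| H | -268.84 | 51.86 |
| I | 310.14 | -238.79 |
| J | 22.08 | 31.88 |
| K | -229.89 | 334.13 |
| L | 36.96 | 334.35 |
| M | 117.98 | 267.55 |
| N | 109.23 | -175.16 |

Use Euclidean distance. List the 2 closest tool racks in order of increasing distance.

Distances from (-38.72, -72.29):
A: √((-180.61)² + (220.13)²) = √(32619.9721 + 48457.2169) = 284.74 mm
B: √((-25.82)² + (-111.85)²) = √(666.6724 + 12510.4225) = 114.79 mm
C: √((502.79)² + (-252.27)²) = √(252797.7841 + 63640.1529) = 562.53 mm
D: √((217.55)² + (-396.84)²) = √(47328.0025 + 157481.9856) = 452.56 mm
E: √((379.01)² + (241.83)²) = √(143648.5801 + 58481.7489) = 449.59 mm
F: √((-396.09)² + (-203.87)²) = √(156887.2881 + 41562.9769) = 445.48 mm
G: √((119.77)² + (-122.69)²) = √(14344.8529 + 15052.8361) = 171.46 mm
H: √((-230.12)² + (124.15)²) = √(52955.2144 + 15413.2225) = 261.47 mm
I: √((348.86)² + (-166.50)²) = √(121703.2996 + 27722.2500) = 386.56 mm
J: √((60.80)² + (104.17)²) = √(3696.6400 + 10851.3889) = 120.62 mm
K: √((-191.17)² + (406.42)²) = √(36545.9689 + 165177.2164) = 449.14 mm
L: √((75.68)² + (406.64)²) = √(5727.4624 + 165356.0896) = 413.62 mm
M: √((156.70)² + (339.84)²) = √(24554.8900 + 115491.2256) = 374.23 mm
N: √((147.95)² + (-102.87)²) = √(21889.2025 + 10582.2369) = 180.20 mm
Sorted: B (114.79 mm) < J (120.62 mm) < G (171.46 mm) < N (180.20 mm) < …

B, J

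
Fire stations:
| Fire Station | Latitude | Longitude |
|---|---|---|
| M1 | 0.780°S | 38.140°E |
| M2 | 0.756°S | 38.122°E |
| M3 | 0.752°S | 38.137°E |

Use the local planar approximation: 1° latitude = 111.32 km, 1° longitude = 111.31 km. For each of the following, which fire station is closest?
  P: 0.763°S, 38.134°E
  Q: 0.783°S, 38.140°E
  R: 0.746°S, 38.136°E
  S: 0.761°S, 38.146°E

P→M3; Q→M1; R→M3; S→M3

P at 0.763°S, 38.134°E:
  M1: 2.007 km
  M2: 1.546 km
  M3: 1.269 km
  → nearest: M3 (1.269 km)
Q at 0.783°S, 38.140°E:
  M1: 0.334 km
  M2: 3.612 km
  M3: 3.467 km
  → nearest: M1 (0.334 km)
R at 0.746°S, 38.136°E:
  M1: 3.811 km
  M2: 1.915 km
  M3: 0.677 km
  → nearest: M3 (0.677 km)
S at 0.761°S, 38.146°E:
  M1: 2.218 km
  M2: 2.729 km
  M3: 1.417 km
  → nearest: M3 (1.417 km)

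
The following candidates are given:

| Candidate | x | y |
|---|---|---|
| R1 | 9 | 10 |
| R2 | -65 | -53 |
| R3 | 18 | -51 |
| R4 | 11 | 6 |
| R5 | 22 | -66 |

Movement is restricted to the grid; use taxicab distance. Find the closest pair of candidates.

R1 and R4

Pairwise distances:
R1–R2: 137
R1–R3: 70
R1–R4: 6
R1–R5: 89
R2–R3: 85
R2–R4: 135
R2–R5: 100
R3–R4: 64
R3–R5: 19
R4–R5: 83
Closest pair: R1–R4 at 6.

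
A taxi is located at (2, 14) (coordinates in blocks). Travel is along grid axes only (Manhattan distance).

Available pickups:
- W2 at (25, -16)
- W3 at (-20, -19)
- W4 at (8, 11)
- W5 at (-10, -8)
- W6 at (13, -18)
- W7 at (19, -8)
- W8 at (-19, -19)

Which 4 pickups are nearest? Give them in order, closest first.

W4, W5, W7, W6

Distances from (2, 14):
W2: 53 blocks
W3: 55 blocks
W4: 9 blocks
W5: 34 blocks
W6: 43 blocks
W7: 39 blocks
W8: 54 blocks
Sorted: W4 (9 blocks) < W5 (34 blocks) < W7 (39 blocks) < W6 (43 blocks) < W2 (53 blocks) < W8 (54 blocks) < …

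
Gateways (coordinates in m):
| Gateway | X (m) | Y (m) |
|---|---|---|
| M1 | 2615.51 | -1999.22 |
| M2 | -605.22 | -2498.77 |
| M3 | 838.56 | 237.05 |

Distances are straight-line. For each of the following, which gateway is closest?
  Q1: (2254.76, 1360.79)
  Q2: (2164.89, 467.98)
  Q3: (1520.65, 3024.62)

Q1 at (2254.76, 1360.79):
  M1: 3379.32 m
  M2: 4803.72 m
  M3: 1807.88 m
  → nearest: M3 (1807.88 m)
Q2 at (2164.89, 467.98):
  M1: 2508.01 m
  M2: 4058.95 m
  M3: 1346.28 m
  → nearest: M3 (1346.28 m)
Q3 at (1520.65, 3024.62):
  M1: 5141.76 m
  M2: 5918.37 m
  M3: 2869.81 m
  → nearest: M3 (2869.81 m)

Q1→M3; Q2→M3; Q3→M3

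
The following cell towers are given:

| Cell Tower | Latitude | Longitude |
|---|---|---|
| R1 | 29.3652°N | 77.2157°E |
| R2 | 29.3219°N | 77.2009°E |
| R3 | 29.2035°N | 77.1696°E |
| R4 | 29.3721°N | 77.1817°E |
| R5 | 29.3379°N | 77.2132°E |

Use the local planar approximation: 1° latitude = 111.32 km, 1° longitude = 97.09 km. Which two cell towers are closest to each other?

Pairwise distances:
R1–R2: √((-0.0433·111.32)² + (-0.0148·97.09)²) = √(23.233904 + 2.064774) = 5.0298 km
R1–R3: √((-0.1617·111.32)² + (-0.0461·97.09)²) = √(324.015984 + 20.033224) = 18.5486 km
R1–R4: √((0.0069·111.32)² + (-0.0340·97.09)²) = √(0.589990 + 10.896997) = 3.3892 km
R1–R5: √((-0.0273·111.32)² + (-0.0025·97.09)²) = √(9.235740 + 0.058915) = 3.0487 km
R2–R3: √((-0.1184·111.32)² + (-0.0313·97.09)²) = √(173.719992 + 9.235017) = 13.5261 km
R2–R4: √((0.0502·111.32)² + (-0.0192·97.09)²) = √(31.228695 + 3.474973) = 5.8910 km
R2–R5: √((0.0160·111.32)² + (0.0123·97.09)²) = √(3.172388 + 1.426130) = 2.1444 km
R3–R4: √((0.1686·111.32)² + (0.0121·97.09)²) = √(352.258544 + 1.380129) = 18.8053 km
R3–R5: √((0.1344·111.32)² + (0.0436·97.09)²) = √(223.843729 + 17.919339) = 15.5487 km
R4–R5: √((-0.0342·111.32)² + (0.0315·97.09)²) = √(14.494345 + 9.353413) = 4.8834 km
Closest pair: R2–R5 at 2.1444 km.

R2 and R5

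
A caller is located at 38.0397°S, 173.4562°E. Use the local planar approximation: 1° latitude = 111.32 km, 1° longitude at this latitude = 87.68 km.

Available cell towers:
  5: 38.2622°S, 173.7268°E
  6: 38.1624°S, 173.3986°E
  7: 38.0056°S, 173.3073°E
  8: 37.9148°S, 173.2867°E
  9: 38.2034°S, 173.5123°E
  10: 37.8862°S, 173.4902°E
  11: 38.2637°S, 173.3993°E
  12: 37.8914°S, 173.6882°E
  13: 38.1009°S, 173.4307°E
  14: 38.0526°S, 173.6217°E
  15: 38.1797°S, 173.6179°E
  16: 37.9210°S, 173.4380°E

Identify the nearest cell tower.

13

Distances from 38.0397°S, 173.4562°E:
5: √((-0.2225·111.32)² + (0.2706·87.68)²) = √(613.488500 + 562.932946) = 34.2990 km
6: √((-0.1227·111.32)² + (-0.0576·87.68)²) = √(186.567298 + 25.506217) = 14.5627 km
7: √((0.0341·111.32)² + (-0.1489·87.68)²) = √(14.409707 + 170.447438) = 13.5962 km
8: √((0.1249·111.32)² + (-0.1695·87.68)²) = √(193.317545 + 220.871910) = 20.3516 km
9: √((-0.1637·111.32)² + (0.0561·87.68)²) = √(332.080790 + 24.195066) = 18.8753 km
10: √((0.1535·111.32)² + (0.0340·87.68)²) = √(291.986757 + 8.887076) = 17.3457 km
11: √((-0.2240·111.32)² + (-0.0569·87.68)²) = √(621.788137 + 24.890041) = 25.4299 km
12: √((0.1483·111.32)² + (0.2320·87.68)²) = √(272.539025 + 413.787200) = 26.1978 km
13: √((-0.0612·111.32)² + (-0.0255·87.68)²) = √(46.414026 + 4.998981) = 7.1703 km
14: √((-0.0129·111.32)² + (0.1655·87.68)²) = √(2.062176 + 210.570282) = 14.5819 km
15: √((-0.1400·111.32)² + (0.1617·87.68)²) = √(242.885991 + 201.011601) = 21.0689 km
16: √((0.1187·111.32)² + (-0.0182·87.68)²) = √(174.601445 + 2.546501) = 13.3097 km
Minimum: 13 at 7.1703 km.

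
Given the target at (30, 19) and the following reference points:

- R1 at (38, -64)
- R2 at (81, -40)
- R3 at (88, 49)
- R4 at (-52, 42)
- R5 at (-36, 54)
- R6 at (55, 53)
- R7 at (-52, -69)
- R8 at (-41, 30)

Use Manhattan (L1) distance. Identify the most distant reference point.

Distances from (30, 19):
R1: |8| + |-83| = 8 + 83 = 91
R2: |51| + |-59| = 51 + 59 = 110
R3: |58| + |30| = 58 + 30 = 88
R4: |-82| + |23| = 82 + 23 = 105
R5: |-66| + |35| = 66 + 35 = 101
R6: |25| + |34| = 25 + 34 = 59
R7: |-82| + |-88| = 82 + 88 = 170
R8: |-71| + |11| = 71 + 11 = 82
Maximum: R7 at 170.

R7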